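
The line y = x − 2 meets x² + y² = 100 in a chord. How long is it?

14√2

Substitute y = x − 2:
2x² − 4x − 96 = 0  ⟹  x² − 2x − 48 = 0
x = 8 or x = −6, giving (8, 6) and (−6, −8).
|(8, 6) − (−6, −8)| = √((14)² + (14)²) = 14√2.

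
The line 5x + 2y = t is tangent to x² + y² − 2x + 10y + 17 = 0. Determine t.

t = −5 ± 3√29

Tangency holds when the distance from the centre (1, −5) to the line equals the radius 3:
|5·1 + 2·(−5) − t| / √29 = 3
|t − (−5)| = 3√29.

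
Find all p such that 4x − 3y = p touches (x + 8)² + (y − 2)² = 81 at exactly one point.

For a tangent, require d(centre, line) = r = 9.
|4·(−8) − 3·2 − p| / √25 = 9
|p − (−38)| = 9·5, so p = 7 or p = −83.

p = −83 or p = 7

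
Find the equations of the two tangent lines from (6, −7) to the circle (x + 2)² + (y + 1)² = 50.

Let a tangent through (6, −7) have slope m. Its distance from (−2, −1) must equal 5√2:
(−8m − (6))² = 50(m² + 1)
7m² + 48m − 7 = 0, so m = 1/7 or m = −7.
With m = 1/7: x − 7y = 55. With m = −7: 7x + y = 35.

x − 7y = 55 and 7x + y = 35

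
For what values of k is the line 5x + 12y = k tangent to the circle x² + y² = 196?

For a tangent, require d(centre, line) = r = 14.
|5·0 + 12·0 − k| / √169 = 14
|k| = 14·13, so k = 182 or k = −182.

k = −182 or k = 182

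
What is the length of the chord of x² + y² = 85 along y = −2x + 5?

Express y = −2x + 5 and substitute into the circle:
5x² − 20x − 60 = 0  ⟹  x² − 4x − 12 = 0
x = 6 or x = −2, giving (6, −7) and (−2, 9).
|(6, −7) − (−2, 9)| = √((8)² + (−16)²) = 8√5.

8√5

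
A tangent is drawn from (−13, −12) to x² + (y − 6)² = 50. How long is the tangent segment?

√443

The centre is (0, 6) and r = 5√2. The square of the distance from P to the centre is 169 + 324 = 493.
The tangent meets the radius at right angles, so tangent² = |PO|² − r² = 493 − 50 = 443.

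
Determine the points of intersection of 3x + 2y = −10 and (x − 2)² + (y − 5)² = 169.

Express y = (−10 − 3x)/2 and substitute into the circle:
13x² + 104x − 260 = 0  ⟹  x² + 8x − 20 = 0
x = 2 or x = −10, giving (2, −8) and (−10, 10).

(−10, 10) and (2, −8)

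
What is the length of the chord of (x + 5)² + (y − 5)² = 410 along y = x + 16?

From the line, y = x + 16. Substituting:
2x² + 32x − 264 = 0  ⟹  x² + 16x − 132 = 0
x = 6 or x = −22, giving (6, 22) and (−22, −6).
Chord length = distance between (6, 22) and (−22, −6) = √1568 = 28√2.

28√2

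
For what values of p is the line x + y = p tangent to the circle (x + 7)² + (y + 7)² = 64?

p = −14 ± 8√2

The line touches the circle iff its distance from (−7, −7) is 8:
|1·(−7) + 1·(−7) − p| / √2 = 8
|p − (−14)| = 8√2.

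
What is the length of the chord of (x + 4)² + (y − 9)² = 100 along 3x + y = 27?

2√10

Express y = −3x + 27 and substitute into the circle:
10x² − 100x + 240 = 0  ⟹  x² − 10x + 24 = 0
x = 6 or x = 4, giving (6, 9) and (4, 15).
|(6, 9) − (4, 15)| = √((2)² + (−6)²) = 2√10.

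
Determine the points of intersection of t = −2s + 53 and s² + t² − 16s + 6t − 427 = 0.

(18, 17) and (30, −7)

From the line, t = −2s + 53. Substituting:
5s² − 240s + 2700 = 0  ⟹  s² − 48s + 540 = 0
s = 30 or s = 18, giving (30, −7) and (18, 17).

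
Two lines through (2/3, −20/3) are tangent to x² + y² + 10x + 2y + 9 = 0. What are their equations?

Write the tangent as mx − y + (−20/3 − m·(2/3)) = 0 and set its distance from the centre to √17:
(−17/3m − (17/3))² = 17(m² + 1)
4m² + 17m + 4 = 0, so m = −4 or m = −1/4.
With m = −4: 4x + y = −4. With m = −1/4: x + 4y = −26.

4x + y = −4 and x + 4y = −26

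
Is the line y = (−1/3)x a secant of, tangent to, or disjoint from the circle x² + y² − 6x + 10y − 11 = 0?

secant

Substituting the line into the circle gives 10x² − 84x − 99 = 0.
Δ = 7056 − (−3960) = 11016.
Two real roots: the line is a secant.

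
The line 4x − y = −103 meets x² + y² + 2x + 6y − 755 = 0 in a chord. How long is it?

Centre (−1, −3), r² = 765. Perpendicular distance d from centre to line = |102| / √17 = 102/√17.
Half the chord is √(r² − d²) = √(153), so the full chord is 6√17.

6√17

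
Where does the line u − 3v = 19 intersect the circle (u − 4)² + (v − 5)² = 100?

Substitute v = (−19 + u)/3:
10u² − 140u + 400 = 0  ⟹  u² − 14u + 40 = 0
u = 10 or u = 4, giving (10, −3) and (4, −5).

(4, −5) and (10, −3)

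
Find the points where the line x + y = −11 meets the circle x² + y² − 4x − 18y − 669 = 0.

Express y = −x − 11 and substitute into the circle:
2x² + 36x − 350 = 0  ⟹  x² + 18x − 175 = 0
x = 7 or x = −25, giving (7, −18) and (−25, 14).

(−25, 14) and (7, −18)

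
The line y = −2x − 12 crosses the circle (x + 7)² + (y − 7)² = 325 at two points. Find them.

From the line, y = −2x − 12. Substituting:
5x² + 90x + 85 = 0  ⟹  x² + 18x + 17 = 0
x = −1 or x = −17, giving (−1, −10) and (−17, 22).

(−17, 22) and (−1, −10)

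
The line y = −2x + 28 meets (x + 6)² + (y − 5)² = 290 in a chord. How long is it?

From the line, y = −2x + 28. Substituting:
5x² − 80x + 275 = 0  ⟹  x² − 16x + 55 = 0
x = 11 or x = 5, giving (11, 6) and (5, 18).
|(11, 6) − (5, 18)| = √((6)² + (−12)²) = 6√5.

6√5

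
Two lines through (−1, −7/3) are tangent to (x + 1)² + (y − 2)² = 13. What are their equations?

2x − 3y = 5 and 2x + 3y = −9

Write the tangent as mx − y + (−7/3 − m·(−1)) = 0 and set its distance from the centre to √13:
[m·(0) − (13/3)]² = 13(m² + 1)
9m² − 4 = 0, so m = 2/3 or m = −2/3.
Through (−1, −7/3) these give 2x − 3y = 5 and 2x + 3y = −9.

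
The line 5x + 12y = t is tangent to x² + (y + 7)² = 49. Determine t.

Tangency holds when the distance from the centre (0, −7) to the line equals the radius 7:
|5·0 + 12·(−7) − t| / √169 = 7
|t − (−84)| = 7·13, so t = 7 or t = −175.

t = −175 or t = 7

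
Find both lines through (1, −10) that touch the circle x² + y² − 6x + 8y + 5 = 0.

x − 2y = 21 and 2x + y = −8

Write the tangent as mx − y + (−10 − m·(1)) = 0 and set its distance from the centre to 2√5:
(2m − (6))² = 20(m² + 1)
2m² + 3m − 2 = 0, so m = 1/2 or m = −2.
Through (1, −10) these give x − 2y = 21 and 2x + y = −8.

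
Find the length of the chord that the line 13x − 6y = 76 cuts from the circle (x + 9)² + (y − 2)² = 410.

From the line, y = (−76 + 13x)/6. Substituting:
205x² − 1640x − 4100 = 0  ⟹  x² − 8x − 20 = 0
x = 10 or x = −2, giving (10, 9) and (−2, −17).
Chord length = distance between (10, 9) and (−2, −17) = √820 = 2√205.

2√205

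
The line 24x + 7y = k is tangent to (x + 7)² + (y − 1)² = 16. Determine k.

k = −261 or k = −61

For a tangent, require d(centre, line) = r = 4.
|24·(−7) + 7·1 − k| / √625 = 4
|k − (−161)| = 4·25, so k = −61 or k = −261.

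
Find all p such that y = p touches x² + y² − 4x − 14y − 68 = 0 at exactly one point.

p = −4 or p = 18

For a tangent, require d(centre, line) = r = 11.
|0·2 + 1·7 − p| / √1 = 11
|p − (7)| = 11, so p = 18 or p = −4.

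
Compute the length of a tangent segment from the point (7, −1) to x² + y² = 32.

3√2

With centre O = (0, 0), |OP|² = 50 and r² = 32.
By the tangent–radius right angle, tangent length = √(|PO|² − r²) = √18 = 3√2.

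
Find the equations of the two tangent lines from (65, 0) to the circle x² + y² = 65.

x − 8y = 65 and x + 8y = 65

Write the tangent as mx − y + (0 − m·(65)) = 0 and set its distance from the centre to √65:
[m·(−65) − (0)]² = 65(m² + 1)
64m² − 1 = 0, so m = 1/8 or m = −1/8.
Through (65, 0) these give x − 8y = 65 and x + 8y = 65.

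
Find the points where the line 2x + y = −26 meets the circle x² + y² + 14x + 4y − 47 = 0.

From the line, y = −2x − 26. Substituting:
5x² + 110x + 525 = 0  ⟹  x² + 22x + 105 = 0
x = −7 or x = −15, giving (−7, −12) and (−15, 4).

(−15, 4) and (−7, −12)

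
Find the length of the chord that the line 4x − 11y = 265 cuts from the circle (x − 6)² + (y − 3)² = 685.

2√137

From the line, y = (−265 + 4x)/11. Substituting:
137x² − 3836x + 10275 = 0  ⟹  x² − 28x + 75 = 0
x = 25 or x = 3, giving (25, −15) and (3, −23).
|(25, −15) − (3, −23)| = √((22)² + (8)²) = 2√137.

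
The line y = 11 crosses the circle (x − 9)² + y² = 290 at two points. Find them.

From the line, y = 11. Substituting:
x² − 18x − 88 = 0
x = 22 or x = −4, giving (22, 11) and (−4, 11).

(−4, 11) and (22, 11)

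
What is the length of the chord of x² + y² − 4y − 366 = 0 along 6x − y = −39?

6√37

From the line, y = 6x + 39. Substituting:
37x² + 444x + 999 = 0  ⟹  x² + 12x + 27 = 0
x = −3 or x = −9, giving (−3, 21) and (−9, −15).
Chord length = distance between (−3, 21) and (−9, −15) = √1332 = 6√37.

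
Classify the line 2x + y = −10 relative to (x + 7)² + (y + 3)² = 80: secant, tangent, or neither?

secant

Substituting the line into the circle gives 5x² + 42x + 18 = 0.
Δ = 1764 − 360 = 1404.
Two real roots: the line is a secant.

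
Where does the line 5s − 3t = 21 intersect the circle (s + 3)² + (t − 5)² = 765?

Express t = (−21 + 5s)/3 and substitute into the circle:
34s² − 306s − 5508 = 0  ⟹  s² − 9s − 162 = 0
s = 18 or s = −9, giving (18, 23) and (−9, −22).

(−9, −22) and (18, 23)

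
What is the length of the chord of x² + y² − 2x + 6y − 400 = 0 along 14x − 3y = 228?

2√205

From the line, y = (−228 + 14x)/3. Substituting:
205x² − 6150x + 44280 = 0  ⟹  x² − 30x + 216 = 0
x = 18 or x = 12, giving (18, 8) and (12, −20).
Chord length = distance between (18, 8) and (12, −20) = √820 = 2√205.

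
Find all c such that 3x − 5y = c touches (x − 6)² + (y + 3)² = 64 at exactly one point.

For a tangent, require d(centre, line) = r = 8.
|3·6 − 5·(−3) − c| / √34 = 8
|c − (33)| = 8√34.

c = 33 ± 8√34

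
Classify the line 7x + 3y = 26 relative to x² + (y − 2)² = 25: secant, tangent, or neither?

secant

d² = (7·0 + 3·2 − (26))²/58 = 200/29; r² = 25.
Since d² < r², the line cuts the circle twice.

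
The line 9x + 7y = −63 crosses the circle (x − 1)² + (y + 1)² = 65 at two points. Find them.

(−7, 0) and (0, −9)

From the line, y = (−63 − 9x)/7. Substituting:
130x² + 910x = 0  ⟹  x² + 7x = 0
x = 0 or x = −7, giving (0, −9) and (−7, 0).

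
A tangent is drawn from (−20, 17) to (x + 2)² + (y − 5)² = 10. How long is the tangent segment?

√458

The centre is (−2, 5) and r = √10. The square of the distance from P to the centre is 324 + 144 = 468.
By the tangent–radius right angle, tangent length = √(|PO|² − r²) = √458.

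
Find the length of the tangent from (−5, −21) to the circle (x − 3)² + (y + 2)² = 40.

√385

With centre O = (3, −2), |OP|² = 425 and r² = 40.
The tangent meets the radius at right angles, so tangent² = |PO|² − r² = 425 − 40 = 385.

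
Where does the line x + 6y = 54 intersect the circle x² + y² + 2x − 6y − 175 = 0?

From the line, y = (54 − x)/6. Substituting:
37x² − 5328 = 0  ⟹  x² − 144 = 0
x = 12 or x = −12, giving (12, 7) and (−12, 11).

(−12, 11) and (12, 7)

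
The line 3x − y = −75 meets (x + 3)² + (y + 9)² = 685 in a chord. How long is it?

Substitute y = 3x + 75:
10x² + 510x + 6380 = 0  ⟹  x² + 51x + 638 = 0
x = −22 or x = −29, giving (−22, 9) and (−29, −12).
|(−22, 9) − (−29, −12)| = √((7)² + (21)²) = 7√10.

7√10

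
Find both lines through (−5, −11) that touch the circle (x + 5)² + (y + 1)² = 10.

Write the tangent as mx − y + (−11 − m·(−5)) = 0 and set its distance from the centre to √10:
[m·(0) − (10)]² = 10(m² + 1)
m² − 9 = 0, so m = 3 or m = −3.
With m = 3: 3x − y = −4. With m = −3: 3x + y = −26.

3x − y = −4 and 3x + y = −26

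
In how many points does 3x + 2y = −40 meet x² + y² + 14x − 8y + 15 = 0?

d² = (3·(−7) + 2·4 − (−40))²/13 = 729/13; r² = 50.
Since d² > r², the line lies outside the circle.

0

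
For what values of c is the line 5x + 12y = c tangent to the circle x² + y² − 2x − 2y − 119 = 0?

c = −126 or c = 160

For a tangent, require d(centre, line) = r = 11.
|5·1 + 12·1 − c| / √169 = 11
|c − (17)| = 11·13, so c = 160 or c = −126.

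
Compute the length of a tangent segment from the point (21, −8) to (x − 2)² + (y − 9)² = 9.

Centre (2, 9), r² = 9. |PO|² = (19)² + (−17)² = 650.
The tangent meets the radius at right angles, so tangent² = |PO|² − r² = 650 − 9 = 641.

√641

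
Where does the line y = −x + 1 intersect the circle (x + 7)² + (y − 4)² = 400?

From the line, y = −x + 1. Substituting:
2x² + 20x − 342 = 0  ⟹  x² + 10x − 171 = 0
x = 9 or x = −19, giving (9, −8) and (−19, 20).

(−19, 20) and (9, −8)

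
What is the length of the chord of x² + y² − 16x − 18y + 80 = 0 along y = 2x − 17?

Express y = 2x − 17 and substitute into the circle:
5x² − 120x + 675 = 0  ⟹  x² − 24x + 135 = 0
x = 15 or x = 9, giving (15, 13) and (9, 1).
Chord length = distance between (15, 13) and (9, 1) = √180 = 6√5.

6√5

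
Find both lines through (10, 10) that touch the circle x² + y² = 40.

x − 3y = −20 and 3x − y = 20

A line y − (10) = m(x − (10)) is tangent when its distance from (0, 0) is 2√10:
(−10m − (−10))² = 40(m² + 1)
3m² − 10m + 3 = 0, so m = 1/3 or m = 3.
Through (10, 10) these give x − 3y = −20 and 3x − y = 20.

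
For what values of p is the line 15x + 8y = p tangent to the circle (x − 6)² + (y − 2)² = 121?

Tangency holds when the distance from the centre (6, 2) to the line equals the radius 11:
|15·6 + 8·2 − p| / √289 = 11
|p − (106)| = 11·17, so p = 293 or p = −81.

p = −81 or p = 293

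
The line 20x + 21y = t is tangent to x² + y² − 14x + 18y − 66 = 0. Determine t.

t = −455 or t = 357

Tangency holds when the distance from the centre (7, −9) to the line equals the radius 14:
|20·7 + 21·(−9) − t| / √841 = 14
|t − (−49)| = 14·29, so t = 357 or t = −455.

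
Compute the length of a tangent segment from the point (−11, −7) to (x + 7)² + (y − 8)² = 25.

With centre O = (−7, 8), |OP|² = 241 and r² = 25.
Power of the point: PT² = |PO|² − r² = 216, so PT = 6√6.

6√6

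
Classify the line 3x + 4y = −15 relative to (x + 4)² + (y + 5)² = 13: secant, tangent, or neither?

secant

Substituting the line into the circle gives 25x² + 98x + 73 = 0.
Discriminant = (98)² − 4·25·(73) = 2304 > 0.
Two real roots: the line is a secant.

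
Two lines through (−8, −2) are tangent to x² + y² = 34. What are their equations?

5x − 3y = −34 and 3x + 5y = −34

Write the tangent as mx − y + (−2 − m·(−8)) = 0 and set its distance from the centre to √34:
(8m − (2))² = 34(m² + 1)
15m² − 16m − 15 = 0, so m = 5/3 or m = −3/5.
Through (−8, −2) these give 5x − 3y = −34 and 3x + 5y = −34.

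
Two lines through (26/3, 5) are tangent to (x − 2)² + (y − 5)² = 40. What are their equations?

3x + y = 31 and 3x − y = 21

A line y − (5) = m(x − (26/3)) is tangent when its distance from (2, 5) is 2√10:
(−20/3m − (0))² = 40(m² + 1)
m² − 9 = 0, so m = −3 or m = 3.
With m = −3: 3x + y = 31. With m = 3: 3x − y = 21.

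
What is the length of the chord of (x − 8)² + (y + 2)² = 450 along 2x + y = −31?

6√5

Centre (8, −2), r² = 450. Perpendicular distance d from centre to line = |45| / √5 = 45/√5.
Half the chord is √(r² − d²) = √(45), so the full chord is 6√5.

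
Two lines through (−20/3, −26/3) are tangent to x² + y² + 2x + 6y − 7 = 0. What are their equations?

4x − y = −18 and x − 4y = 28

Write the tangent as mx − y + (−26/3 − m·(−20/3)) = 0 and set its distance from the centre to √17:
[m·(17/3) − (17/3)]² = 17(m² + 1)
4m² − 17m + 4 = 0, so m = 4 or m = 1/4.
Through (−20/3, −26/3) these give 4x − y = −18 and x − 4y = 28.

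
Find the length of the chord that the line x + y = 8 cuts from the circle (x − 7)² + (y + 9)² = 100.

10√2

Express y = −x + 8 and substitute into the circle:
2x² − 48x + 238 = 0  ⟹  x² − 24x + 119 = 0
x = 17 or x = 7, giving (17, −9) and (7, 1).
Chord length = distance between (17, −9) and (7, 1) = √200 = 10√2.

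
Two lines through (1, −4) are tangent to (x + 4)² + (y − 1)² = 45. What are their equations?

x − 2y = 9 and 2x − y = 6

Let a tangent through (1, −4) have slope m. Its distance from (−4, 1) must equal 3√5:
[m·(−5) − (5)]² = 45(m² + 1)
2m² − 5m + 2 = 0, so m = 1/2 or m = 2.
Through (1, −4) these give x − 2y = 9 and 2x − y = 6.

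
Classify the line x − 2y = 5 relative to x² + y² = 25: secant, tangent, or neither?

Centre (0, 0), r² = 25. Distance² from centre to line = (−5)²/5 = 5.
Since d² < r², the line cuts the circle twice.

secant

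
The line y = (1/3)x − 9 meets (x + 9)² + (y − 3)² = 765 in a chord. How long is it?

The distance from (−9, 3) to the line is 45/√10, and r² = 765.
Chord = 2√(r² − d²) = 2·√(1125/2) = 15√10.

15√10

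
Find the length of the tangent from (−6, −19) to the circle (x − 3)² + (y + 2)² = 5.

√365

The centre is (3, −2) and r = √5. The square of the distance from P to the centre is 81 + 289 = 370.
The tangent meets the radius at right angles, so tangent² = |PO|² − r² = 370 − 5 = 365.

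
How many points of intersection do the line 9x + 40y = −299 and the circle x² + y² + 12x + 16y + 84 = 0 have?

Centre (−6, −8), r² = 16. Distance² from centre to line = (−75)²/1681 = 5625/1681.
Since d² < r², the line cuts the circle twice.

2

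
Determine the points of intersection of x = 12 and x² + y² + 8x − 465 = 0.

The line gives x = 12. Substituting into the circle:
y² − 225 = 0
y = 15 or y = −15, giving (12, 15) and (12, −15).

(12, −15) and (12, 15)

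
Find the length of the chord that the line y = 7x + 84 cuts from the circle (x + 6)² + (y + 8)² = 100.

10√2

Substitute y = 7x + 84:
50x² + 1300x + 8400 = 0  ⟹  x² + 26x + 168 = 0
x = −12 or x = −14, giving (−12, 0) and (−14, −14).
Chord length = distance between (−12, 0) and (−14, −14) = √200 = 10√2.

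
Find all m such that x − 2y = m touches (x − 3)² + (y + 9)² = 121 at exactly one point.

The line touches the circle iff its distance from (3, −9) is 11:
|1·3 − 2·(−9) − m| / √5 = 11
|m − (21)| = 11√5.

m = 21 ± 11√5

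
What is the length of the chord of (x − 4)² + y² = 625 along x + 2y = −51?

Substitute y = (−51 − x)/2:
5x² + 70x + 165 = 0  ⟹  x² + 14x + 33 = 0
x = −3 or x = −11, giving (−3, −24) and (−11, −20).
Chord length = distance between (−3, −24) and (−11, −20) = √80 = 4√5.

4√5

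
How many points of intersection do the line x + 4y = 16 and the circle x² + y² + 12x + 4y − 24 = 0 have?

Substituting the line into the circle gives 17x² + 144x + 128 = 0.
Δ = 20736 − 8704 = 12032.
Two real roots: the line is a secant.

2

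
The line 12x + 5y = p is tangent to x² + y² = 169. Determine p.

Tangency holds when the distance from the centre (0, 0) to the line equals the radius 13:
|12·0 + 5·0 − p| / √169 = 13
|p| = 13·13, so p = 169 or p = −169.

p = −169 or p = 169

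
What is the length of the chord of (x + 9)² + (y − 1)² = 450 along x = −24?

30

The line gives x = −24. Substituting into the circle:
y² − 2y − 224 = 0
y = 16 or y = −14, giving (−24, 16) and (−24, −14).
|(−24, 16) − (−24, −14)| = √((0)² + (30)²) = 30.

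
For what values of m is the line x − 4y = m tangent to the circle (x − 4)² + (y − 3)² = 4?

Tangency holds when the distance from the centre (4, 3) to the line equals the radius 2:
|1·4 − 4·3 − m| / √17 = 2
|m − (−8)| = 2√17.

m = −8 ± 2√17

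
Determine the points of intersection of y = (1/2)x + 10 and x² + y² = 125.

Express y = (20 + x)/2 and substitute into the circle:
5x² + 40x − 100 = 0  ⟹  x² + 8x − 20 = 0
x = 2 or x = −10, giving (2, 11) and (−10, 5).

(−10, 5) and (2, 11)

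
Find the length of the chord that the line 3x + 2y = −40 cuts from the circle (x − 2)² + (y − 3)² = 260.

The distance from (2, 3) to the line is 52/√13, and r² = 260.
Chord = 2√(r² − d²) = 2·√(52) = 4√13.

4√13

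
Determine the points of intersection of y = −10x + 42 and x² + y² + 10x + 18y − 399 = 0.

(3, 12) and (7, −28)

Substitute y = −10x + 42:
101x² − 1010x + 2121 = 0  ⟹  x² − 10x + 21 = 0
x = 7 or x = 3, giving (7, −28) and (3, 12).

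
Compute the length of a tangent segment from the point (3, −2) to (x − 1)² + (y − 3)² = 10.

√19

Centre (1, 3), r² = 10. |PO|² = (2)² + (−5)² = 29.
The tangent meets the radius at right angles, so tangent² = |PO|² − r² = 29 − 10 = 19.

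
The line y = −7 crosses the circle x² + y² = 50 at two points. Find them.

(−1, −7) and (1, −7)

From the line, y = −7. Substituting:
x² − 1 = 0
x = 1 or x = −1, giving (1, −7) and (−1, −7).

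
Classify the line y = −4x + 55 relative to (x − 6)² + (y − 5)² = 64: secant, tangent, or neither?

Substituting the line into the circle gives 17x² − 412x + 2472 = 0.
Discriminant = (−412)² − 4·17·(2472) = 1648 > 0.
Two real roots: the line is a secant.

secant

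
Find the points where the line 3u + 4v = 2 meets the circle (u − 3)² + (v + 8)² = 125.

Substitute v = (2 − 3u)/4:
25u² − 300u − 700 = 0  ⟹  u² − 12u − 28 = 0
u = 14 or u = −2, giving (14, −10) and (−2, 2).

(−2, 2) and (14, −10)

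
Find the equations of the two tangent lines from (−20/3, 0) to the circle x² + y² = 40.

Let a tangent through (−20/3, 0) have slope m. Its distance from (0, 0) must equal 2√10:
(20/3m − (0))² = 40(m² + 1)
m² − 9 = 0, so m = 3 or m = −3.
With m = 3: 3x − y = −20. With m = −3: 3x + y = −20.

3x − y = −20 and 3x + y = −20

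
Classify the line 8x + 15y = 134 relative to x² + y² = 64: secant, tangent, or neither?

Substituting the line into the circle gives 289x² − 2144x + 3556 = 0.
Δ = 4596736 − 4110736 = 486000.
Two real roots: the line is a secant.

secant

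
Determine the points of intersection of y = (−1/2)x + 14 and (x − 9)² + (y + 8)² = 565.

From the line, y = (28 − x)/2. Substituting:
5x² − 160x = 0  ⟹  x² − 32x = 0
x = 32 or x = 0, giving (32, −2) and (0, 14).

(0, 14) and (32, −2)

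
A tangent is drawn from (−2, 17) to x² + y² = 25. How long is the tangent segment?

With centre O = (0, 0), |OP|² = 293 and r² = 25.
The tangent meets the radius at right angles, so tangent² = |PO|² − r² = 293 − 25 = 268.

2√67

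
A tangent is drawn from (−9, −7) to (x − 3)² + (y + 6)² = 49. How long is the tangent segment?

With centre O = (3, −6), |OP|² = 145 and r² = 49.
By the tangent–radius right angle, tangent length = √(|PO|² − r²) = √96 = 4√6.

4√6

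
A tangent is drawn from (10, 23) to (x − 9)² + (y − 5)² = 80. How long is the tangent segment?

The centre is (9, 5) and r = 4√5. The square of the distance from P to the centre is 1 + 324 = 325.
The tangent meets the radius at right angles, so tangent² = |PO|² − r² = 325 − 80 = 245.

7√5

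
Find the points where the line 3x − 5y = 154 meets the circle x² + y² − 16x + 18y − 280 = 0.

From the line, y = (−154 + 3x)/5. Substituting:
34x² − 1054x + 2856 = 0  ⟹  x² − 31x + 84 = 0
x = 28 or x = 3, giving (28, −14) and (3, −29).

(3, −29) and (28, −14)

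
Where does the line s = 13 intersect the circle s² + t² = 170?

The line gives s = 13. Substituting into the circle:
t² − 1 = 0
t = 1 or t = −1, giving (13, 1) and (13, −1).

(13, −1) and (13, 1)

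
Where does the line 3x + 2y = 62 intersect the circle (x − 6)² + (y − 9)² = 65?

(10, 16) and (14, 10)

Express y = (62 − 3x)/2 and substitute into the circle:
13x² − 312x + 1820 = 0  ⟹  x² − 24x + 140 = 0
x = 14 or x = 10, giving (14, 10) and (10, 16).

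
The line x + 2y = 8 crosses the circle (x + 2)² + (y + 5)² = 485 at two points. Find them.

Substitute y = (8 − x)/2:
5x² − 20x − 1600 = 0  ⟹  x² − 4x − 320 = 0
x = 20 or x = −16, giving (20, −6) and (−16, 12).

(−16, 12) and (20, −6)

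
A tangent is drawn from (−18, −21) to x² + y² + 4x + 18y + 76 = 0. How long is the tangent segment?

Centre (−2, −9), r² = 9. |PO|² = (−16)² + (−12)² = 400.
The tangent meets the radius at right angles, so tangent² = |PO|² − r² = 400 − 9 = 391.

√391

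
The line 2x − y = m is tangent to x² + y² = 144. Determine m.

For a tangent, require d(centre, line) = r = 12.
|2·0 − 1·0 − m| / √5 = 12
|m| = 12√5.

m = ±12√5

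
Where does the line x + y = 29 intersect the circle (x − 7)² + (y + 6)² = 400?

Substitute y = −x + 29:
2x² − 84x + 874 = 0  ⟹  x² − 42x + 437 = 0
x = 23 or x = 19, giving (23, 6) and (19, 10).

(19, 10) and (23, 6)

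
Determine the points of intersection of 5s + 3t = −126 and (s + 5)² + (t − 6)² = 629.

(−30, 8) and (−15, −17)

From the line, t = (−126 − 5s)/3. Substituting:
34s² + 1530s + 15300 = 0  ⟹  s² + 45s + 450 = 0
s = −15 or s = −30, giving (−15, −17) and (−30, 8).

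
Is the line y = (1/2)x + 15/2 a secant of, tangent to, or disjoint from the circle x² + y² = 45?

Centre (0, 0), r² = 45. Distance² from centre to line = (15)²/5 = 45.
Since d² = r², the line is tangent.

tangent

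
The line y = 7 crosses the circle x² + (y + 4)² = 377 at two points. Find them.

Substitute y = 7:
x² − 256 = 0
x = 16 or x = −16, giving (16, 7) and (−16, 7).

(−16, 7) and (16, 7)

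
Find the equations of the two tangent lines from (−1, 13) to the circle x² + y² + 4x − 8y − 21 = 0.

A line y − (13) = m(x − (−1)) is tangent when its distance from (−2, 4) is √41:
[m·(−1) − (−9)]² = 41(m² + 1)
20m² + 9m − 20 = 0, so m = 4/5 or m = −5/4.
Through (−1, 13) these give 4x − 5y = −69 and 5x + 4y = 47.

4x − 5y = −69 and 5x + 4y = 47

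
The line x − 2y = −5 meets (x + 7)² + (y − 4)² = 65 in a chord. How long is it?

Express y = (5 + x)/2 and substitute into the circle:
5x² + 50x − 55 = 0  ⟹  x² + 10x − 11 = 0
x = 1 or x = −11, giving (1, 3) and (−11, −3).
|(1, 3) − (−11, −3)| = √((12)² + (6)²) = 6√5.

6√5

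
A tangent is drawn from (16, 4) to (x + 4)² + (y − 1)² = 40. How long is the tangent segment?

The centre is (−4, 1) and r = 2√10. The square of the distance from P to the centre is 400 + 9 = 409.
The tangent meets the radius at right angles, so tangent² = |PO|² − r² = 409 − 40 = 369.

3√41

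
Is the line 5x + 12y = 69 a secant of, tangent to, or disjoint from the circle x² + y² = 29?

secant

Substituting the line into the circle gives 169x² − 690x + 585 = 0.
Δ = 476100 − 395460 = 80640.
Two real roots: the line is a secant.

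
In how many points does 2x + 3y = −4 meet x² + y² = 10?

Substituting the line into the circle gives 13x² + 16x − 74 = 0.
Δ = 256 − (−3848) = 4104.
Two real roots: the line is a secant.

2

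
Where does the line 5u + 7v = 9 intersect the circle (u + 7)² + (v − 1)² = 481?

(−22, 17) and (13, −8)

Express v = (9 − 5u)/7 and substitute into the circle:
74u² + 666u − 21164 = 0  ⟹  u² + 9u − 286 = 0
u = 13 or u = −22, giving (13, −8) and (−22, 17).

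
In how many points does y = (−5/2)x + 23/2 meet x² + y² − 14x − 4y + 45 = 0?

Centre (7, 2), r² = 8. Distance² from centre to line = (16)²/29 = 256/29.
Since d² > r², the line lies outside the circle.

0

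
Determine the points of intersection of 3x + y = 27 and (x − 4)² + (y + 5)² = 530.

Express y = −3x + 27 and substitute into the circle:
10x² − 200x + 510 = 0  ⟹  x² − 20x + 51 = 0
x = 17 or x = 3, giving (17, −24) and (3, 18).

(3, 18) and (17, −24)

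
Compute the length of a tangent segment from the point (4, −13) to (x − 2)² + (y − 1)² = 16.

The centre is (2, 1) and r = 4. The square of the distance from P to the centre is 4 + 196 = 200.
By the tangent–radius right angle, tangent length = √(|PO|² − r²) = √184 = 2√46.

2√46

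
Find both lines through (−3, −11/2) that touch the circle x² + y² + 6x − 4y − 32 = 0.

x + 2y = −14 and x − 2y = 8

Let a tangent through (−3, −11/2) have slope m. Its distance from (−3, 2) must equal 3√5:
(0m − (15/2))² = 45(m² + 1)
4m² − 1 = 0, so m = −1/2 or m = 1/2.
Through (−3, −11/2) these give x + 2y = −14 and x − 2y = 8.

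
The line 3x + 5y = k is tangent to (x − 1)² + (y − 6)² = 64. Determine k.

The line touches the circle iff its distance from (1, 6) is 8:
|3·1 + 5·6 − k| / √34 = 8
|k − (33)| = 8√34.

k = 33 ± 8√34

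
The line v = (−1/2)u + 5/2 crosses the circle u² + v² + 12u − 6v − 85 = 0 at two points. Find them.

Substitute v = (5 − u)/2:
5u² + 50u − 375 = 0  ⟹  u² + 10u − 75 = 0
u = 5 or u = −15, giving (5, 0) and (−15, 10).

(−15, 10) and (5, 0)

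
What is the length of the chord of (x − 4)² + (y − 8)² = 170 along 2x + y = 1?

Centre (4, 8), r² = 170. Perpendicular distance d from centre to line = |15| / √5 = 15/√5.
Half the chord is √(r² − d²) = √(125), so the full chord is 10√5.

10√5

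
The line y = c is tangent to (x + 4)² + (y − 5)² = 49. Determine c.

Tangency holds when the distance from the centre (−4, 5) to the line equals the radius 7:
|0·(−4) + 1·5 − c| / √1 = 7
|c − (5)| = 7, so c = 12 or c = −2.

c = −2 or c = 12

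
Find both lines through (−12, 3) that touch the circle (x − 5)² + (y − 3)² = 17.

x − 4y = −24 and x + 4y = 0

Write the tangent as mx − y + (3 − m·(−12)) = 0 and set its distance from the centre to √17:
(17m − (0))² = 17(m² + 1)
16m² − 1 = 0, so m = 1/4 or m = −1/4.
With m = 1/4: x − 4y = −24. With m = −1/4: x + 4y = 0.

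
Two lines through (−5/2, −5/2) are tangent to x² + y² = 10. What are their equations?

Write the tangent as mx − y + (−5/2 − m·(−5/2)) = 0 and set its distance from the centre to √10:
[m·(5/2) − (5/2)]² = 10(m² + 1)
3m² + 10m + 3 = 0, so m = −1/3 or m = −3.
With m = −1/3: x + 3y = −10. With m = −3: 3x + y = −10.

x + 3y = −10 and 3x + y = −10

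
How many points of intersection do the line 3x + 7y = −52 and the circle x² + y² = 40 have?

Centre (0, 0), r² = 40. Distance² from centre to line = (52)²/58 = 1352/29.
Since d² > r², the line lies outside the circle.

0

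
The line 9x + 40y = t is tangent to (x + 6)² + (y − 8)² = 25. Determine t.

Tangency holds when the distance from the centre (−6, 8) to the line equals the radius 5:
|9·(−6) + 40·8 − t| / √1681 = 5
|t − (266)| = 5·41, so t = 471 or t = 61.

t = 61 or t = 471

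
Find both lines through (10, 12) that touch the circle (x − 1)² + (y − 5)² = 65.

Write the tangent as mx − y + (12 − m·(10)) = 0 and set its distance from the centre to √65:
[m·(−9) − (−7)]² = 65(m² + 1)
8m² − 63m − 8 = 0, so m = −1/8 or m = 8.
Through (10, 12) these give x + 8y = 106 and 8x − y = 68.

x + 8y = 106 and 8x − y = 68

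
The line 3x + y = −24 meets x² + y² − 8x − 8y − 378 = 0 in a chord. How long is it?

10√10

Centre (4, 4), r² = 410. Perpendicular distance d from centre to line = |40| / √10 = 40/√10.
Half the chord is √(r² − d²) = √(250), so the full chord is 10√10.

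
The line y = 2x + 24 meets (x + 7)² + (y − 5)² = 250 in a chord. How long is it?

14√5

Express y = 2x + 24 and substitute into the circle:
5x² + 90x + 160 = 0  ⟹  x² + 18x + 32 = 0
x = −2 or x = −16, giving (−2, 20) and (−16, −8).
Chord length = distance between (−2, 20) and (−16, −8) = √980 = 14√5.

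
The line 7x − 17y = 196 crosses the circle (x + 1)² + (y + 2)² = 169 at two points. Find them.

(−6, −14) and (11, −7)

Substitute y = (−196 + 7x)/17:
338x² − 1690x − 22308 = 0  ⟹  x² − 5x − 66 = 0
x = 11 or x = −6, giving (11, −7) and (−6, −14).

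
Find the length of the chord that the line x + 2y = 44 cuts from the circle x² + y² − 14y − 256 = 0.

Centre (0, 7), r² = 305. Perpendicular distance d from centre to line = |−30| / √5 = 30/√5.
Half the chord is √(r² − d²) = √(125), so the full chord is 10√5.

10√5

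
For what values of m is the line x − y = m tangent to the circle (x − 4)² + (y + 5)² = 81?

m = 9 ± 9√2

Tangency holds when the distance from the centre (4, −5) to the line equals the radius 9:
|1·4 − 1·(−5) − m| / √2 = 9
|m − (9)| = 9√2.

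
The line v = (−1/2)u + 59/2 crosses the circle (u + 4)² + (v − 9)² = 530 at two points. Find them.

Express v = (59 − u)/2 and substitute into the circle:
5u² − 50u − 375 = 0  ⟹  u² − 10u − 75 = 0
u = 15 or u = −5, giving (15, 22) and (−5, 32).

(−5, 32) and (15, 22)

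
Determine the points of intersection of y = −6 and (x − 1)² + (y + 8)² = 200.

(−13, −6) and (15, −6)

Express y = −6 and substitute into the circle:
x² − 2x − 195 = 0
x = 15 or x = −13, giving (15, −6) and (−13, −6).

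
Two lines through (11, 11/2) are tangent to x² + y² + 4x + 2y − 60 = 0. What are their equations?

7x − 4y = 55 and x + 8y = 55

Let a tangent through (11, 11/2) have slope m. Its distance from (−2, −1) must equal √65:
[m·(−13) − (−13/2)]² = 65(m² + 1)
32m² − 52m − 7 = 0, so m = 7/4 or m = −1/8.
With m = 7/4: 7x − 4y = 55. With m = −1/8: x + 8y = 55.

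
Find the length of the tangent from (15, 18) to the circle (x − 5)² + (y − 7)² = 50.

Centre (5, 7), r² = 50. |PO|² = (10)² + (11)² = 221.
Power of the point: PT² = |PO|² − r² = 171, so PT = 3√19.

3√19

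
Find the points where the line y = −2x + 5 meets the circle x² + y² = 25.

(0, 5) and (4, −3)

Express y = −2x + 5 and substitute into the circle:
5x² − 20x = 0  ⟹  x² − 4x = 0
x = 4 or x = 0, giving (4, −3) and (0, 5).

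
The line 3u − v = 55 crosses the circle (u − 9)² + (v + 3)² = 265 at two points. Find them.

From the line, v = 3u − 55. Substituting:
10u² − 330u + 2520 = 0  ⟹  u² − 33u + 252 = 0
u = 21 or u = 12, giving (21, 8) and (12, −19).

(12, −19) and (21, 8)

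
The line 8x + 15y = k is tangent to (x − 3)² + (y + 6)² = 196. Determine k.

For a tangent, require d(centre, line) = r = 14.
|8·3 + 15·(−6) − k| / √289 = 14
|k − (−66)| = 14·17, so k = 172 or k = −304.

k = −304 or k = 172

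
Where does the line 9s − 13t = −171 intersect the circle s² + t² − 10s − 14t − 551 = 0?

(−19, 0) and (20, 27)

Express t = (171 + 9s)/13 and substitute into the circle:
250s² − 250s − 95000 = 0  ⟹  s² − s − 380 = 0
s = 20 or s = −19, giving (20, 27) and (−19, 0).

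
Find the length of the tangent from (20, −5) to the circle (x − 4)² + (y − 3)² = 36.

2√71

With centre O = (4, 3), |OP|² = 320 and r² = 36.
By the tangent–radius right angle, tangent length = √(|PO|² − r²) = √284 = 2√71.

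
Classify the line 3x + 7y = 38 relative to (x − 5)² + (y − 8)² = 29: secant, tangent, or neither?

Substituting the line into the circle gives 58x² − 382x + 128 = 0.
Δ = 145924 − 29696 = 116228.
Two real roots: the line is a secant.

secant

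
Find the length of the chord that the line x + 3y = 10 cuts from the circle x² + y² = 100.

Centre (0, 0), r² = 100. Perpendicular distance d from centre to line = |−10| / √10 = 10/√10.
Chord = 2√(r² − d²) = 2·√(90) = 6√10.

6√10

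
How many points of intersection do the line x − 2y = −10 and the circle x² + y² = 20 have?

Substituting the line into the circle gives 5x² + 20x + 20 = 0.
Discriminant = (20)² − 4·5·(20) = 0.
A repeated root: the line is tangent.

1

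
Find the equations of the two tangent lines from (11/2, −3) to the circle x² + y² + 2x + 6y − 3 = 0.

A line y − (−3) = m(x − (11/2)) is tangent when its distance from (−1, −3) is √13:
[m·(−13/2) − (0)]² = 13(m² + 1)
9m² − 4 = 0, so m = 2/3 or m = −2/3.
With m = 2/3: 2x − 3y = 20. With m = −2/3: 2x + 3y = 2.

2x − 3y = 20 and 2x + 3y = 2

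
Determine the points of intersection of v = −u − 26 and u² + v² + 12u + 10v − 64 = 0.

Express v = −u − 26 and substitute into the circle:
2u² + 54u + 352 = 0  ⟹  u² + 27u + 176 = 0
u = −11 or u = −16, giving (−11, −15) and (−16, −10).

(−16, −10) and (−11, −15)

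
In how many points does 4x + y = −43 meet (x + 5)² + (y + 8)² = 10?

Substituting the line into the circle gives 17x² + 290x + 1240 = 0.
Δ = 84100 − 84320 = −220.
No real roots: the line does not meet the circle.

0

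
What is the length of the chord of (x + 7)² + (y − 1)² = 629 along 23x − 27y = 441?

Express y = (−441 + 23x)/27 and substitute into the circle:
1258x² − 11322x − 203796 = 0  ⟹  x² − 9x − 162 = 0
x = 18 or x = −9, giving (18, −1) and (−9, −24).
|(18, −1) − (−9, −24)| = √((27)² + (23)²) = √1258.

√1258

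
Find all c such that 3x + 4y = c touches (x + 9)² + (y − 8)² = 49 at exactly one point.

For a tangent, require d(centre, line) = r = 7.
|3·(−9) + 4·8 − c| / √25 = 7
|c − (5)| = 7·5, so c = 40 or c = −30.

c = −30 or c = 40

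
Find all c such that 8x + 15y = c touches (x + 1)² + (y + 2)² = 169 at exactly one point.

c = −259 or c = 183

For a tangent, require d(centre, line) = r = 13.
|8·(−1) + 15·(−2) − c| / √289 = 13
|c − (−38)| = 13·17, so c = 183 or c = −259.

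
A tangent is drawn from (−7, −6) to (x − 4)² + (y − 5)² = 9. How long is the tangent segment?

√233

With centre O = (4, 5), |OP|² = 242 and r² = 9.
Power of the point: PT² = |PO|² − r² = 233, so PT = √233.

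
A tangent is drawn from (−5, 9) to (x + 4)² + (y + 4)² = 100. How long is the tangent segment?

√70

With centre O = (−4, −4), |OP|² = 170 and r² = 100.
By the tangent–radius right angle, tangent length = √(|PO|² − r²) = √70.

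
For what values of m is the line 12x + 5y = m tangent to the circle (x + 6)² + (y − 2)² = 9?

m = −101 or m = −23

Tangency holds when the distance from the centre (−6, 2) to the line equals the radius 3:
|12·(−6) + 5·2 − m| / √169 = 3
|m − (−62)| = 3·13, so m = −23 or m = −101.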